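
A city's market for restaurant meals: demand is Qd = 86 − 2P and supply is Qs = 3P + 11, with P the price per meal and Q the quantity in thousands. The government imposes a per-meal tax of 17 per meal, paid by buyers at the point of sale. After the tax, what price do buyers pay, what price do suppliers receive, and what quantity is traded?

Without the tax, 86 − 2P = 3P + 11 gives 5P = 75, so P* = 15 and Q* = 56.
With the tax collected from buyers, demand (in seller-price terms) shifts: Qd = 86 − 2(P + 17).
New equilibrium: buyers pay 25.2, suppliers receive 8.2, Q = 35.6. (Wedge: Pb − Ps = 17.)
The less price-elastic side of the market bears the larger share of a per-unit tax.

Buyers pay 25.2; suppliers receive 8.2; quantity = 35.6.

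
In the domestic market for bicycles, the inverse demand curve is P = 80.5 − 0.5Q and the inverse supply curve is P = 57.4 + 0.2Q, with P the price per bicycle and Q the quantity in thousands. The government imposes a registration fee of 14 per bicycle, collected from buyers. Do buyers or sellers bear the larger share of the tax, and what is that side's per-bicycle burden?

Inverting to Q(P) form: Qd = 161 − 2P; Qs = 5P − 287.
Without the tax, 161 − 2P = 5P − 287 gives 7P = 448, so P* = 64 and Q* = 33.
With the tax collected from buyers, demand (in seller-price terms) shifts: Qd = 161 − 2(P + 14).
Solving gives Q = 13 with buyers paying 74 and sellers receiving 60 (the 14 wedge).
Per-bicycle burden: buyers 10, sellers 4.
Buyers take the larger share because demand is less price-elastic here (demand slope 2 vs supply slope 5).

Buyers bear the larger share: 10 per bicycle.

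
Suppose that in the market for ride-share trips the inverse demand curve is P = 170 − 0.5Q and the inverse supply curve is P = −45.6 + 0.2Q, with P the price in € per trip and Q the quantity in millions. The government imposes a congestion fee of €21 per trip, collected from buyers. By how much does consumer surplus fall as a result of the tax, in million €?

Inverting to Q(P) form: Qd = 340 − 2P; Qs = 5P + 228.
Without the tax, 340 − 2P = 5P + 228 gives 7P = 112, so P* = €16 and Q* = 308.
With the tax collected from buyers, demand (in seller-price terms) shifts: Qd = 340 − 2(P + 21).
New equilibrium: buyers pay €31, suppliers receive €10, Q = 278. (Wedge: Pb − Ps = 21.)
ΔCS is the trapezoid between Q = 278 and Q = 308 of height €15: ½ · (308 + 278) · 15 = €4395.

Consumer surplus falls by €4395 million.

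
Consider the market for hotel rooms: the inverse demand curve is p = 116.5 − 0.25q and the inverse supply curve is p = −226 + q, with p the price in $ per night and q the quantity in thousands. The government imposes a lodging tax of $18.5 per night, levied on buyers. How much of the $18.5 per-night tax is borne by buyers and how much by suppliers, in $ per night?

Inverting to q(p) form: qd = 466 − 4p; qs = p + 226.
Without the tax, 466 − 4p = p + 226 gives 5p = 240, so p* = $48 and q* = 274.
With the tax collected from buyers, demand (in seller-price terms) shifts: qd = 466 − 4(p + 18.5).
New equilibrium: buyers pay $51.7, suppliers receive $33.2, q = 259.2. (Wedge: pb − ps = 18.5.)
Burden on buyers: $3.7; on suppliers: $14.8. (They sum to $18.5.)
The less price-elastic side of the market bears the larger share of a per-unit tax.

Buyers bear $3.7 per night; suppliers bear $14.8 per night.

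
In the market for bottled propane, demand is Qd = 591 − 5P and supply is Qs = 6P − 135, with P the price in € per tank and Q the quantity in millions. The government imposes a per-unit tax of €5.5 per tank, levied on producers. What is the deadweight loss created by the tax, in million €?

Deadweight loss = €41.25 million.

Before the tax: set 591 − 5P = 6P − 135 → P* = €66, Q* = 261.
With the tax collected from producers, supply shifts: Qs = 6(P − 5.5) − 135.
Solving gives Q = 246 with buyers paying €69 and producers receiving €63.5 (the €5.5 wedge).
Quantity falls by |ΔQ| = |261 − 246| = 15.
DWL = ½ · t · |ΔQ| = ½ · 5.5 · 15 = €41.25.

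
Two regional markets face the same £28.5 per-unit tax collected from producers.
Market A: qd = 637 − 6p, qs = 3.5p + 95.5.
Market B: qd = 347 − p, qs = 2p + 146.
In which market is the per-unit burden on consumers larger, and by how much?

Market A: pre-tax p* = £57, q* = 295; post-tax q = 232; per-unit burden on consumers = £10.5.
Market B: pre-tax p* = £67, q* = 280; post-tax q = 261; per-unit burden on consumers = £19.
Difference: £10.5 vs £19 → market B is larger by £8.5.

Market B, by £8.5.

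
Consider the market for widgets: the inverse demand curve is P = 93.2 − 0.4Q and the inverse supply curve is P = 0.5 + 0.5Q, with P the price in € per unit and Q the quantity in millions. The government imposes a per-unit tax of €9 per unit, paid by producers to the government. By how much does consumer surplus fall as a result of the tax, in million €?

Consumer surplus falls by €392 million.

Rewrite in direct form: Qd = 233 − 2.5P and Qs = 2P − 1.
Without the tax, 233 − 2.5P = 2P − 1 gives 4.5P = 234, so P* = €52 and Q* = 103.
With the tax collected from producers, supply shifts: Qs = 2(P − 9) − 1.
New equilibrium: consumers pay €56, producers receive €47, Q = 93. (Wedge: Pb − Ps = 9.)
ΔCS is the trapezoid between Q = 93 and Q = 103 of height €4: ½ · (103 + 93) · 4 = €392.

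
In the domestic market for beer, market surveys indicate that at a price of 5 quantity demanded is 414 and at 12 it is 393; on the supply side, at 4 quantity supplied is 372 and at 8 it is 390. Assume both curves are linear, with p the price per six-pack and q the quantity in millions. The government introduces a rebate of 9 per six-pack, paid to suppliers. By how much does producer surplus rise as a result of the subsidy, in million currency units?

Demand slope: (393 − 414)/(12 − 5) = -3, so qd = 429 − 3p.
Supply slope: (390 − 372)/(8 − 4) = 4.5, so qs = 4.5p + 354.
Without the subsidy, 429 − 3p = 4.5p + 354 gives 7.5p = 75, so p* = 10 and q* = 399.
With a per-unit subsidy paid to suppliers, each receives p + 9 per unit sold, so supply becomes qs = 4.5(p + 9) + 354.
Solving gives q = 415.2 with consumers paying 4.6 and suppliers receiving 13.6 (the 9 wedge).
ΔPS is the trapezoid between Q = 415.2 and Q = 399 of height 3.6: ½ · (399 + 415.2) · 3.6 = 1465.56.

Producer surplus rises by 1465.56 million.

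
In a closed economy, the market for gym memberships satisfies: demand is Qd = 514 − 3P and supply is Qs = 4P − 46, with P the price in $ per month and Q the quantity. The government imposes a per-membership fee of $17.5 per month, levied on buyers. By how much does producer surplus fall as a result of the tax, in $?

Without the tax, 514 − 3P = 4P − 46 gives 7P = 560, so P* = $80 and Q* = 274.
With the tax collected from buyers, demand (in seller-price terms) shifts: Qd = 514 − 3(P + 17.5).
Solving gives Q = 244 with buyers paying $90 and suppliers receiving $72.5 (the $17.5 wedge).
ΔPS is the trapezoid between Q = 244 and Q = 274 of height $7.5: ½ · (274 + 244) · 7.5 = $1942.5.

Producer surplus falls by $1942.5.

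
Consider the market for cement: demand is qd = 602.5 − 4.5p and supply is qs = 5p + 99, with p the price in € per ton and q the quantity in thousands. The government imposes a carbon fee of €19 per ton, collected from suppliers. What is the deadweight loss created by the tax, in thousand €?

Without the tax, 602.5 − 4.5p = 5p + 99 gives 9.5p = 503.5, so p* = €53 and q* = 364.
With the tax collected from suppliers, supply shifts: qs = 5(p − 19) + 99.
New equilibrium: buyers pay €63, suppliers receive €44, q = 319. (Wedge: pb − ps = 19.)
Quantity falls by |ΔQ| = |364 − 319| = 45.
DWL = ½ · t · |ΔQ| = ½ · 19 · 45 = €427.5.

Deadweight loss = €427.5 thousand.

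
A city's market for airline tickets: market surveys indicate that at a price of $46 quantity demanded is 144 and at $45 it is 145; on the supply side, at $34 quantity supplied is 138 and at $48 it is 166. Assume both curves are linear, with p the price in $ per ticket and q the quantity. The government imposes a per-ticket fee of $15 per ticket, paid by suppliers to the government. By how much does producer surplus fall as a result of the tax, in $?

Producer surplus falls by $725.

Demand slope: (145 − 144)/(45 − 46) = -1, so qd = 190 − p.
Supply slope: (166 − 138)/(48 − 34) = 2, so qs = 2p + 70.
Without the tax, 190 − p = 2p + 70 gives 3p = 120, so p* = $40 and q* = 150.
With the tax collected from suppliers, supply shifts: qs = 2(p − 15) + 70.
Solving gives q = 140 with consumers paying $50 and suppliers receiving $35 (the $15 wedge).
ΔPS is the trapezoid between Q = 140 and Q = 150 of height $5: ½ · (150 + 140) · 5 = $725.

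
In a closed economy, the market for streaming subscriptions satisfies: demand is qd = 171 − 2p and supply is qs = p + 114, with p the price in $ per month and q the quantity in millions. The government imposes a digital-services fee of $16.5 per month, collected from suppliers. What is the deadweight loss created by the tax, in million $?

Without the tax, 171 − 2p = p + 114 gives 3p = 57, so p* = $19 and q* = 133.
With the tax collected from suppliers, supply shifts: qs = (p − 16.5) + 114.
New equilibrium: consumers pay $24.5, suppliers receive $8, q = 122. (Wedge: pb − ps = 16.5.)
Quantity falls by |ΔQ| = |133 − 122| = 11.
DWL = ½ · t · |ΔQ| = ½ · 16.5 · 11 = $90.75.

Deadweight loss = $90.75 million.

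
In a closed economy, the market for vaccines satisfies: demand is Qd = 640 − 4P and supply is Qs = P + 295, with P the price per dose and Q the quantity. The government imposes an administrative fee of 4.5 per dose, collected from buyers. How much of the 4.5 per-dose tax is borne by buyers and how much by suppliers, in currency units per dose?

Without the tax, 640 − 4P = P + 295 gives 5P = 345, so P* = 69 and Q* = 364.
With the tax collected from buyers, demand (in seller-price terms) shifts: Qd = 640 − 4(P + 4.5).
Solving gives Q = 360.4 with buyers paying 69.9 and suppliers receiving 65.4 (the 4.5 wedge).
Burden on buyers: 0.9; on suppliers: 3.6. (They sum to 4.5.)

Buyers bear 0.9 per dose; suppliers bear 3.6 per dose.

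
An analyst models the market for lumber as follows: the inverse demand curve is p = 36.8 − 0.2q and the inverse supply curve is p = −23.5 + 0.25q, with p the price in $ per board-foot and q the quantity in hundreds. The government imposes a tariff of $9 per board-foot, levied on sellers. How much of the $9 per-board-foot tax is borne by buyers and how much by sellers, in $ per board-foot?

Rewrite in direct form: qd = 184 − 5p and qs = 4p + 94.
Without the tax, 184 − 5p = 4p + 94 gives 9p = 90, so p* = $10 and q* = 134.
With the tax collected from sellers, supply shifts: qs = 4(p − 9) + 94.
Solving gives q = 114 with buyers paying $14 and sellers receiving $5 (the $9 wedge).
Burden on buyers: $4; on sellers: $5. (They sum to $9.)
The less price-elastic side of the market bears the larger share of a per-unit tax.

Buyers bear $4 per board-foot; sellers bear $5 per board-foot.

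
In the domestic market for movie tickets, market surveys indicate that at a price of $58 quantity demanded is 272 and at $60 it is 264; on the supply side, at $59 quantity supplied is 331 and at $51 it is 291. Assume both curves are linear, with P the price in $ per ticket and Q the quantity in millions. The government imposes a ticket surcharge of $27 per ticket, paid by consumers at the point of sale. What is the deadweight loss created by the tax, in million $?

Demand slope: (264 − 272)/(60 − 58) = -4, so Qd = 504 − 4P.
Supply slope: (291 − 331)/(51 − 59) = 5, so Qs = 5P + 36.
Before the tax: set 504 − 4P = 5P + 36 → P* = $52, Q* = 296.
With the tax collected from consumers, demand (in seller-price terms) shifts: Qd = 504 − 4(P + 27).
Solving gives Q = 236 with consumers paying $67 and sellers receiving $40 (the $27 wedge).
Quantity falls by |ΔQ| = |296 − 236| = 60.
DWL = ½ · t · |ΔQ| = ½ · 27 · 60 = $810.

Deadweight loss = $810 million.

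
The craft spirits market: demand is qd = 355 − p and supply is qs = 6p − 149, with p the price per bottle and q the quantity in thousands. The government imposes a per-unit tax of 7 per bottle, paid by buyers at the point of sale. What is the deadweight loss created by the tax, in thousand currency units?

Deadweight loss = 21 thousand.

Before the tax: set 355 − p = 6p − 149 → p* = 72, q* = 283.
With the tax collected from buyers, demand (in seller-price terms) shifts: qd = 355 − (p + 7).
Solving gives q = 277 with buyers paying 78 and suppliers receiving 71 (the 7 wedge).
Quantity falls by |ΔQ| = |283 − 277| = 6.
DWL = ½ · t · |ΔQ| = ½ · 7 · 6 = 21.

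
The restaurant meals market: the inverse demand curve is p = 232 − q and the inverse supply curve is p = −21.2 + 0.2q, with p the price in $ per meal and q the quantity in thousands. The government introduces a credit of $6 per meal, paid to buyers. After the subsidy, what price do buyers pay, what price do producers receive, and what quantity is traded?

Rewrite in direct form: qd = 232 − p and qs = 5p + 106.
Without the subsidy, 232 − p = 5p + 106 gives 6p = 126, so p* = $21 and q* = 211.
With a per-unit subsidy paid to buyers, each effectively pays p − 6, so demand becomes qd = 232 − (p − 6).
New equilibrium: buyers pay $16, producers receive $22, q = 216. (Wedge: pb − ps = −6.)

Buyers pay $16; producers receive $22; quantity = 216.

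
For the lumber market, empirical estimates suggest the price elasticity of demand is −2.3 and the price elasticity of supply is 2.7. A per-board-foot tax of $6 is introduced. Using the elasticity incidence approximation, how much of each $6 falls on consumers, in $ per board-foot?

Incidence ratio: consumers' share ≈ εs / (εs + |εd|) = 2.7 / (2.7 + 2.3) = 0.54.
So consumers bear ≈ 0.54 × $6 = $3.24; suppliers bear $2.76.

Consumers bear ≈ $3.24 per board-foot.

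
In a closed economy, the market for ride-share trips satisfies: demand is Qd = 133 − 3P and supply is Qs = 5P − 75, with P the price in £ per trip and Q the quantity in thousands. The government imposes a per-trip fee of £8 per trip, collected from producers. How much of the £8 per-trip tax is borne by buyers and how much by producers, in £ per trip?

Buyers bear £5 per trip; producers bear £3 per trip.

Without the tax, 133 − 3P = 5P − 75 gives 8P = 208, so P* = £26 and Q* = 55.
With the tax collected from producers, supply shifts: Qs = 5(P − 8) − 75.
New equilibrium: buyers pay £31, producers receive £23, Q = 40. (Wedge: Pb − Ps = 8.)
Burden on buyers: £5; on producers: £3. (They sum to £8.)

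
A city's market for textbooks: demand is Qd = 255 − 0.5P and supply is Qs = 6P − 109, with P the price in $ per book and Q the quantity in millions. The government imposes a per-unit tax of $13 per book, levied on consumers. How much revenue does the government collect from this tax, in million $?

Before the tax: set 255 − 0.5P = 6P − 109 → P* = $56, Q* = 227.
With the tax collected from consumers, demand (in seller-price terms) shifts: Qd = 255 − 0.5(P + 13).
Solving gives Q = 221 with consumers paying $68 and sellers receiving $55 (the $13 wedge).
Revenue = t · Q = 13 · 221 = $2873.

Tax revenue = $2873 million.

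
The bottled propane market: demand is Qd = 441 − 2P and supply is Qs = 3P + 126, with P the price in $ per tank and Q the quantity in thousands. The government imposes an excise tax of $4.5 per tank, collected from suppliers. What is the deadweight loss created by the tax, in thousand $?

Deadweight loss = $12.15 thousand.

Without the tax, 441 − 2P = 3P + 126 gives 5P = 315, so P* = $63 and Q* = 315.
With the tax collected from suppliers, supply shifts: Qs = 3(P − 4.5) + 126.
New equilibrium: consumers pay $65.7, suppliers receive $61.2, Q = 309.6. (Wedge: Pb − Ps = 4.5.)
Quantity falls by |ΔQ| = |315 − 309.6| = 5.4.
DWL = ½ · t · |ΔQ| = ½ · 4.5 · 5.4 = $12.15.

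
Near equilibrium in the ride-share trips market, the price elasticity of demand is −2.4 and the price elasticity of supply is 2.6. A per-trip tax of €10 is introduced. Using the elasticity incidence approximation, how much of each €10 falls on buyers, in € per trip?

Incidence ratio: buyers' share ≈ εs / (εs + |εd|) = 2.6 / (2.6 + 2.4) = 0.52.
So buyers bear ≈ 0.52 × €10 = €5.2; producers bear €4.8.

Buyers bear ≈ €5.2 per trip.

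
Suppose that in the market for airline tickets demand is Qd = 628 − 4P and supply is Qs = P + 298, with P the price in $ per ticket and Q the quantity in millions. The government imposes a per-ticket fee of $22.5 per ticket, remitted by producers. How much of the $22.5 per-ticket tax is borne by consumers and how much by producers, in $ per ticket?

Before the tax: set 628 − 4P = P + 298 → P* = $66, Q* = 364.
With the tax collected from producers, supply shifts: Qs = (P − 22.5) + 298.
New equilibrium: consumers pay $70.5, producers receive $48, Q = 346. (Wedge: Pb − Ps = 22.5.)
Burden on consumers: $4.5; on producers: $18. (They sum to $22.5.)

Consumers bear $4.5 per ticket; producers bear $18 per ticket.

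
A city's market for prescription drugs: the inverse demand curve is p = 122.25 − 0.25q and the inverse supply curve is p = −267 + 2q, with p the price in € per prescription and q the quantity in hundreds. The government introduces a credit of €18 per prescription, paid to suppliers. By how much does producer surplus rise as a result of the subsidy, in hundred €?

Producer surplus rises by €2832 hundred.

Rewrite in direct form: qd = 489 − 4p and qs = 0.5p + 133.5.
Before the subsidy: set 489 − 4p = 0.5p + 133.5 → p* = €79, q* = 173.
With a per-unit subsidy paid to suppliers, each receives p + 18 per unit sold, so supply becomes qs = 0.5(p + 18) + 133.5.
New equilibrium: buyers pay €77, suppliers receive €95, q = 181. (Wedge: pb − ps = −18.)
ΔPS is the trapezoid between Q = 181 and Q = 173 of height €16: ½ · (173 + 181) · 16 = €2832.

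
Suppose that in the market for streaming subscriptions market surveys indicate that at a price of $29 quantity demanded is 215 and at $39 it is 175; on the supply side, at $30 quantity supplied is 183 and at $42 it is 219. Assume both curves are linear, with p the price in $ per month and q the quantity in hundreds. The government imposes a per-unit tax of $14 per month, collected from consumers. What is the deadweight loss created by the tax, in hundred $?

Demand slope: (175 − 215)/(39 − 29) = -4, so qd = 331 − 4p.
Supply slope: (219 − 183)/(42 − 30) = 3, so qs = 3p + 93.
Without the tax, 331 − 4p = 3p + 93 gives 7p = 238, so p* = $34 and q* = 195.
With the tax collected from consumers, demand (in seller-price terms) shifts: qd = 331 − 4(p + 14).
New equilibrium: consumers pay $40, producers receive $26, q = 171. (Wedge: pb − ps = 14.)
Quantity falls by |ΔQ| = |195 − 171| = 24.
DWL = ½ · t · |ΔQ| = ½ · 14 · 24 = $168.

Deadweight loss = $168 hundred.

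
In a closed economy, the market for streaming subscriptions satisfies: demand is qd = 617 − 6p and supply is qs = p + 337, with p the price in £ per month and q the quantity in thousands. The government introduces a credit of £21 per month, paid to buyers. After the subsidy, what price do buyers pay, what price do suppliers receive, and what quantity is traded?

Buyers pay £37; suppliers receive £58; quantity = 395.

Before the subsidy: set 617 − 6p = p + 337 → p* = £40, q* = 377.
With a per-unit subsidy paid to buyers, each effectively pays p − 21, so demand becomes qd = 617 − 6(p − 21).
New equilibrium: buyers pay £37, suppliers receive £58, q = 395. (Wedge: pb − ps = −21.)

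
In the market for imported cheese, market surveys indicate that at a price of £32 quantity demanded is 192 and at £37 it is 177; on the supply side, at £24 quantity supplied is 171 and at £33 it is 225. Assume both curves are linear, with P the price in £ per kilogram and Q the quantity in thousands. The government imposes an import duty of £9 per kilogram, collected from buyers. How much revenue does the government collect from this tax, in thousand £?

Tax revenue = £1647 thousand.

Demand slope: (177 − 192)/(37 − 32) = -3, so Qd = 288 − 3P.
Supply slope: (225 − 171)/(33 − 24) = 6, so Qs = 6P + 27.
Before the tax: set 288 − 3P = 6P + 27 → P* = £29, Q* = 201.
With the tax collected from buyers, demand (in seller-price terms) shifts: Qd = 288 − 3(P + 9).
Solving gives Q = 183 with buyers paying £35 and suppliers receiving £26 (the £9 wedge).
Revenue = t · Q = 9 · 183 = £1647.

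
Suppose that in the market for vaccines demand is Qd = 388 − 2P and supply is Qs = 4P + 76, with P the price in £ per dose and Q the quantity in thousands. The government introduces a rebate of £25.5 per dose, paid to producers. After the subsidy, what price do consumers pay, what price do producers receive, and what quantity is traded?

Without the subsidy, 388 − 2P = 4P + 76 gives 6P = 312, so P* = £52 and Q* = 284.
With a per-unit subsidy paid to producers, each receives P + 25.5 per unit sold, so supply becomes Qs = 4(P + 25.5) + 76.
New equilibrium: consumers pay £35, producers receive £60.5, Q = 318. (Wedge: Pb − Ps = −25.5.)

Consumers pay £35; producers receive £60.5; quantity = 318.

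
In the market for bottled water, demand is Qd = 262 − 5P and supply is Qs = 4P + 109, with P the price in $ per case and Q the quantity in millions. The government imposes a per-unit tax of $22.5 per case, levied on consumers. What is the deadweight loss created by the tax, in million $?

Without the tax, 262 − 5P = 4P + 109 gives 9P = 153, so P* = $17 and Q* = 177.
With the tax collected from consumers, demand (in seller-price terms) shifts: Qd = 262 − 5(P + 22.5).
Solving gives Q = 127 with consumers paying $27 and suppliers receiving $4.5 (the $22.5 wedge).
Quantity falls by |ΔQ| = |177 − 127| = 50.
DWL = ½ · t · |ΔQ| = ½ · 22.5 · 50 = $562.5.

Deadweight loss = $562.5 million.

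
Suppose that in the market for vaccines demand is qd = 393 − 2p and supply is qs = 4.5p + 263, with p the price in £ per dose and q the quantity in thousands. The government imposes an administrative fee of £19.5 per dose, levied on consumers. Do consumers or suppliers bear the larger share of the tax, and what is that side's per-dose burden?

Before the tax: set 393 − 2p = 4.5p + 263 → p* = £20, q* = 353.
With the tax collected from consumers, demand (in seller-price terms) shifts: qd = 393 − 2(p + 19.5).
Solving gives q = 326 with consumers paying £33.5 and suppliers receiving £14 (the £19.5 wedge).
Per-dose burden: consumers £13.5, suppliers £6.
Consumers take the larger share because demand is less price-elastic here (demand slope 2 vs supply slope 4.5).

Consumers bear the larger share: £13.5 per dose.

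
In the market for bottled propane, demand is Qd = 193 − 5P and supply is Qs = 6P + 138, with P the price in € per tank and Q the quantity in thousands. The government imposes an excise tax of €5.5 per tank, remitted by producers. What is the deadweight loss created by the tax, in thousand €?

Deadweight loss = €41.25 thousand.

Before the tax: set 193 − 5P = 6P + 138 → P* = €5, Q* = 168.
With the tax collected from producers, supply shifts: Qs = 6(P − 5.5) + 138.
New equilibrium: consumers pay €8, producers receive €2.5, Q = 153. (Wedge: Pb − Ps = 5.5.)
Quantity falls by |ΔQ| = |168 − 153| = 15.
DWL = ½ · t · |ΔQ| = ½ · 5.5 · 15 = €41.25.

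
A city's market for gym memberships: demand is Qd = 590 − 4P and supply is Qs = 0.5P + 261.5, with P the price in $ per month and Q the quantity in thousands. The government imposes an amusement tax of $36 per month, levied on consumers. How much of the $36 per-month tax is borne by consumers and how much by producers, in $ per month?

Consumers bear $4 per month; producers bear $32 per month.

Before the tax: set 590 − 4P = 0.5P + 261.5 → P* = $73, Q* = 298.
With the tax collected from consumers, demand (in seller-price terms) shifts: Qd = 590 − 4(P + 36).
Solving gives Q = 282 with consumers paying $77 and producers receiving $41 (the $36 wedge).
Burden on consumers: $4; on producers: $32. (They sum to $36.)
The less price-elastic side of the market bears the larger share of a per-unit tax.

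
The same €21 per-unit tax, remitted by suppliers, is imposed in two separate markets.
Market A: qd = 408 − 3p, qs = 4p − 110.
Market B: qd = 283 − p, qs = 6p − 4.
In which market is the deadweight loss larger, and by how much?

Market A: pre-tax p* = €74, q* = 186; post-tax q = 150; deadweight loss = €378.
Market B: pre-tax p* = €41, q* = 242; post-tax q = 224; deadweight loss = €189.
Difference: €378 vs €189 → market A is larger by €189.

Market A, by €189.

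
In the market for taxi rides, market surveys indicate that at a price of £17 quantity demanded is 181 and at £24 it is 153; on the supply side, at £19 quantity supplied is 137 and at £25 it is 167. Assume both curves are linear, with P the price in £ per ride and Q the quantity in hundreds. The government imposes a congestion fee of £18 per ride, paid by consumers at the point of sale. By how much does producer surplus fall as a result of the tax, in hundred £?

Producer surplus falls by £1096 hundred.

Demand slope: (153 − 181)/(24 − 17) = -4, so Qd = 249 − 4P.
Supply slope: (167 − 137)/(25 − 19) = 5, so Qs = 5P + 42.
Without the tax, 249 − 4P = 5P + 42 gives 9P = 207, so P* = £23 and Q* = 157.
With the tax collected from consumers, demand (in seller-price terms) shifts: Qd = 249 − 4(P + 18).
New equilibrium: consumers pay £33, suppliers receive £15, Q = 117. (Wedge: Pb − Ps = 18.)
ΔPS is the trapezoid between Q = 117 and Q = 157 of height £8: ½ · (157 + 117) · 8 = £1096.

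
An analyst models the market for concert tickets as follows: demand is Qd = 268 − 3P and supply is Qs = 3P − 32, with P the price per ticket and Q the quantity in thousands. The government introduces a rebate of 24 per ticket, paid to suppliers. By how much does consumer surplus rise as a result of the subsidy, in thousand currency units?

Consumer surplus rises by 1632 thousand.

Without the subsidy, 268 − 3P = 3P − 32 gives 6P = 300, so P* = 50 and Q* = 118.
With a per-unit subsidy paid to suppliers, each receives P + 24 per unit sold, so supply becomes Qs = 3(P + 24) − 32.
Solving gives Q = 154 with buyers paying 38 and suppliers receiving 62 (the 24 wedge).
ΔCS is the trapezoid between Q = 154 and Q = 118 of height 12: ½ · (118 + 154) · 12 = 1632.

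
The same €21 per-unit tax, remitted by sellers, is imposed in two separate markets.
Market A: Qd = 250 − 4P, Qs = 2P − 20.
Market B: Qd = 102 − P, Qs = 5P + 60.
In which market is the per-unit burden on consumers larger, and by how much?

Market B, by €10.5.

Market A: pre-tax P* = €45, Q* = 70; post-tax Q = 42; per-unit burden on consumers = €7.
Market B: pre-tax P* = €7, Q* = 95; post-tax Q = 77.5; per-unit burden on consumers = €17.5.
Difference: €7 vs €17.5 → market B is larger by €10.5.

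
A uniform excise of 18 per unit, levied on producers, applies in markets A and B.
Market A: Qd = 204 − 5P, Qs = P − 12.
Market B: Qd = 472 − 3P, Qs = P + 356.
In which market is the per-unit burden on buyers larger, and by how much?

Market B, by 1.5.

Market A: pre-tax P* = 36, Q* = 24; post-tax Q = 9; per-unit burden on buyers = 3.
Market B: pre-tax P* = 29, Q* = 385; post-tax Q = 371.5; per-unit burden on buyers = 4.5.
Difference: 3 vs 4.5 → market B is larger by 1.5.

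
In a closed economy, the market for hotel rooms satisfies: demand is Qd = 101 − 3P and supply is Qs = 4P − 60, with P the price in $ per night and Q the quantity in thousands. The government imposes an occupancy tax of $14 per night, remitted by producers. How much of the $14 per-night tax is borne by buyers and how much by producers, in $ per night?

Before the tax: set 101 − 3P = 4P − 60 → P* = $23, Q* = 32.
With the tax collected from producers, supply shifts: Qs = 4(P − 14) − 60.
Solving gives Q = 8 with buyers paying $31 and producers receiving $17 (the $14 wedge).
Burden on buyers: $8; on producers: $6. (They sum to $14.)

Buyers bear $8 per night; producers bear $6 per night.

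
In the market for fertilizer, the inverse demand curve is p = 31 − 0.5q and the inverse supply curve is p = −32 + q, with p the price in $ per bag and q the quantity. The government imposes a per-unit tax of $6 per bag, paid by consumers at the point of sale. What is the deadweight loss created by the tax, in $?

Rewrite in direct form: qd = 62 − 2p and qs = p + 32.
Before the tax: set 62 − 2p = p + 32 → p* = $10, q* = 42.
With the tax collected from consumers, demand (in seller-price terms) shifts: qd = 62 − 2(p + 6).
Solving gives q = 38 with consumers paying $12 and producers receiving $6 (the $6 wedge).
Quantity falls by |ΔQ| = |42 − 38| = 4.
DWL = ½ · t · |ΔQ| = ½ · 6 · 4 = $12.

Deadweight loss = $12.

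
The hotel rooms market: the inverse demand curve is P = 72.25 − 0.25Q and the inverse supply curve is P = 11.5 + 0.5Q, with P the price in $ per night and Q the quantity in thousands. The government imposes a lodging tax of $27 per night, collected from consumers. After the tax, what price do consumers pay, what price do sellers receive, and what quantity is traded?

Rewrite in direct form: Qd = 289 − 4P and Qs = 2P − 23.
Without the tax, 289 − 4P = 2P − 23 gives 6P = 312, so P* = $52 and Q* = 81.
With the tax collected from consumers, demand (in seller-price terms) shifts: Qd = 289 − 4(P + 27).
Solving gives Q = 45 with consumers paying $61 and sellers receiving $34 (the $27 wedge).
The less price-elastic side of the market bears the larger share of a per-unit tax.

Consumers pay $61; sellers receive $34; quantity = 45.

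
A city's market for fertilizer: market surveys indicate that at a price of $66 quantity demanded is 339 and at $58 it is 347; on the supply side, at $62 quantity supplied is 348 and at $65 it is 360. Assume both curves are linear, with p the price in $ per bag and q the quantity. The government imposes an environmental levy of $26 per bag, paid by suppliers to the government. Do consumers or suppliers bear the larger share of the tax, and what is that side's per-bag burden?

Demand slope: (347 − 339)/(58 − 66) = -1, so qd = 405 − p.
Supply slope: (360 − 348)/(65 − 62) = 4, so qs = 4p + 100.
Before the tax: set 405 − p = 4p + 100 → p* = $61, q* = 344.
With the tax collected from suppliers, supply shifts: qs = 4(p − 26) + 100.
Solving gives q = 323.2 with consumers paying $81.8 and suppliers receiving $55.8 (the $26 wedge).
Per-bag burden: consumers $20.8, suppliers $5.2.
Consumers take the larger share because demand is less price-elastic here (demand slope 1 vs supply slope 4).

Consumers bear the larger share: $20.8 per bag.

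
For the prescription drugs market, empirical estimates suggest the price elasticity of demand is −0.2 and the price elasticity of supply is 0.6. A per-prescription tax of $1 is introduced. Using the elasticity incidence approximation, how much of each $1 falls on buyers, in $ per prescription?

Incidence ratio: buyers' share ≈ εs / (εs + |εd|) = 0.6 / (0.6 + 0.2) = 0.75.
So buyers bear ≈ 0.75 × $1 = $0.75; sellers bear $0.25.

Buyers bear ≈ $0.75 per prescription.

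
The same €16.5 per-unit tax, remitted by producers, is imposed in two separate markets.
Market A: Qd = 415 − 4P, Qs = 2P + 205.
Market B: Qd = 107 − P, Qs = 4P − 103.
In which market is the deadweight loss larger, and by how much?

Market A, by €72.6.

Market A: pre-tax P* = €35, Q* = 275; post-tax Q = 253; deadweight loss = €181.5.
Market B: pre-tax P* = €42, Q* = 65; post-tax Q = 51.8; deadweight loss = €108.9.
Difference: €181.5 vs €108.9 → market A is larger by €72.6.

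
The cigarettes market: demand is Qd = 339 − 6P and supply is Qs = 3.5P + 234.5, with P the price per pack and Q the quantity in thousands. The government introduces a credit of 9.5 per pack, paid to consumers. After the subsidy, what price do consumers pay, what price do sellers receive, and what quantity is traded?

Consumers pay 7.5; sellers receive 17; quantity = 294.

Before the subsidy: set 339 − 6P = 3.5P + 234.5 → P* = 11, Q* = 273.
With a per-unit subsidy paid to consumers, each effectively pays P − 9.5, so demand becomes Qd = 339 − 6(P − 9.5).
New equilibrium: consumers pay 7.5, sellers receive 17, Q = 294. (Wedge: Pb − Ps = −9.5.)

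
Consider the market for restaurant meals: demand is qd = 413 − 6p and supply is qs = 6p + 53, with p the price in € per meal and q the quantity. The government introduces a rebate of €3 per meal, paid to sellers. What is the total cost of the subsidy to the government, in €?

Without the subsidy, 413 − 6p = 6p + 53 gives 12p = 360, so p* = €30 and q* = 233.
With a per-unit subsidy paid to sellers, each receives p + 3 per unit sold, so supply becomes qs = 6(p + 3) + 53.
Solving gives q = 242 with buyers paying €28.5 and sellers receiving €31.5 (the €3 wedge).
Outlay = t · Q = 3 · 242 = €726.

Government outlay = €726.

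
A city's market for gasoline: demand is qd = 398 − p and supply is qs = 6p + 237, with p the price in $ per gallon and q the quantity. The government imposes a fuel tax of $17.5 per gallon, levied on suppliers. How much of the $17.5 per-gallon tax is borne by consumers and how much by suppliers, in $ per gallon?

Without the tax, 398 − p = 6p + 237 gives 7p = 161, so p* = $23 and q* = 375.
With the tax collected from suppliers, supply shifts: qs = 6(p − 17.5) + 237.
New equilibrium: consumers pay $38, suppliers receive $20.5, q = 360. (Wedge: pb − ps = 17.5.)
Burden on consumers: $15; on suppliers: $2.5. (They sum to $17.5.)

Consumers bear $15 per gallon; suppliers bear $2.5 per gallon.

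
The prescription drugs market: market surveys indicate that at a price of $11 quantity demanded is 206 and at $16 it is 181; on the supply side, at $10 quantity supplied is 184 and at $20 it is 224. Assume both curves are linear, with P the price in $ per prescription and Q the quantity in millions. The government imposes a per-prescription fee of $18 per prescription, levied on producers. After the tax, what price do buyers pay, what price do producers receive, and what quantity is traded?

Demand slope: (181 − 206)/(16 − 11) = -5, so Qd = 261 − 5P.
Supply slope: (224 − 184)/(20 − 10) = 4, so Qs = 4P + 144.
Without the tax, 261 − 5P = 4P + 144 gives 9P = 117, so P* = $13 and Q* = 196.
With the tax collected from producers, supply shifts: Qs = 4(P − 18) + 144.
Solving gives Q = 156 with buyers paying $21 and producers receiving $3 (the $18 wedge).

Buyers pay $21; producers receive $3; quantity = 156.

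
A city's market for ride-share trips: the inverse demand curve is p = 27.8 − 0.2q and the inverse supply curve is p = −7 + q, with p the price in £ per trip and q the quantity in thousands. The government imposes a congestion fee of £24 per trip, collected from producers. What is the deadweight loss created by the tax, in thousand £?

Deadweight loss = £240 thousand.

Inverting to q(p) form: qd = 139 − 5p; qs = p + 7.
Before the tax: set 139 − 5p = p + 7 → p* = £22, q* = 29.
With the tax collected from producers, supply shifts: qs = (p − 24) + 7.
Solving gives q = 9 with consumers paying £26 and producers receiving £2 (the £24 wedge).
Quantity falls by |ΔQ| = |29 − 9| = 20.
DWL = ½ · t · |ΔQ| = ½ · 24 · 20 = £240.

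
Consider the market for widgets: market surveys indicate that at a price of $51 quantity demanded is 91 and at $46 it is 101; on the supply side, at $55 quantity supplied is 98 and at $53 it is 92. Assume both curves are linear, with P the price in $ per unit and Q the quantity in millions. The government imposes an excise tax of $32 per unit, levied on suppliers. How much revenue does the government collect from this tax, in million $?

Demand slope: (101 − 91)/(46 − 51) = -2, so Qd = 193 − 2P.
Supply slope: (92 − 98)/(53 − 55) = 3, so Qs = 3P − 67.
Without the tax, 193 − 2P = 3P − 67 gives 5P = 260, so P* = $52 and Q* = 89.
With the tax collected from suppliers, supply shifts: Qs = 3(P − 32) − 67.
New equilibrium: consumers pay $71.2, suppliers receive $39.2, Q = 50.6. (Wedge: Pb − Ps = 32.)
Revenue = t · Q = 32 · 50.6 = $1619.2.

Tax revenue = $1619.2 million.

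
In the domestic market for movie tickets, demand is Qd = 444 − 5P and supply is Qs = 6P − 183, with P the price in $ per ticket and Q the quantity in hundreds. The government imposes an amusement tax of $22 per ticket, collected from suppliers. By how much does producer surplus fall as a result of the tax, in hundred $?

Producer surplus falls by $1290 hundred.

Without the tax, 444 − 5P = 6P − 183 gives 11P = 627, so P* = $57 and Q* = 159.
With the tax collected from suppliers, supply shifts: Qs = 6(P − 22) − 183.
Solving gives Q = 99 with buyers paying $69 and suppliers receiving $47 (the $22 wedge).
ΔPS is the trapezoid between Q = 99 and Q = 159 of height $10: ½ · (159 + 99) · 10 = $1290.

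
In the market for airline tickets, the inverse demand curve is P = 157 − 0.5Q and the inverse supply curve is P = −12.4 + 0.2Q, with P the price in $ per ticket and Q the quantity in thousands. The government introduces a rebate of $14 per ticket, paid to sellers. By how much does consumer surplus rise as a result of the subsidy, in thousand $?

Consumer surplus rises by $2520 thousand.

Inverting to Q(P) form: Qd = 314 − 2P; Qs = 5P + 62.
Before the subsidy: set 314 − 2P = 5P + 62 → P* = $36, Q* = 242.
With a per-unit subsidy paid to sellers, each receives P + 14 per unit sold, so supply becomes Qs = 5(P + 14) + 62.
Solving gives Q = 262 with consumers paying $26 and sellers receiving $40 (the $14 wedge).
ΔCS is the trapezoid between Q = 262 and Q = 242 of height $10: ½ · (242 + 262) · 10 = $2520.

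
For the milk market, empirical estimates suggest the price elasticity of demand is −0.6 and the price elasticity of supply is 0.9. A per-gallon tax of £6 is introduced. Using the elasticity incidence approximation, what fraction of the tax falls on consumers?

Consumers' share ≈ 0.6.

Incidence ratio: consumers' share ≈ εs / (εs + |εd|) = 0.9 / (0.9 + 0.6) = 0.6.
Supply is the more elastic side, so consumers bear the larger share.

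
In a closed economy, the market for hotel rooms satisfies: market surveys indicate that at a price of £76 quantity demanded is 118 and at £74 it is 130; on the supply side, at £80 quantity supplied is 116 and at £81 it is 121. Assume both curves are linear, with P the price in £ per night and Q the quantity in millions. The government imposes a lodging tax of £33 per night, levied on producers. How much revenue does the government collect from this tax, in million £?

Tax revenue = £528 million.

Demand slope: (130 − 118)/(74 − 76) = -6, so Qd = 574 − 6P.
Supply slope: (121 − 116)/(81 − 80) = 5, so Qs = 5P − 284.
Before the tax: set 574 − 6P = 5P − 284 → P* = £78, Q* = 106.
With the tax collected from producers, supply shifts: Qs = 5(P − 33) − 284.
Solving gives Q = 16 with consumers paying £93 and producers receiving £60 (the £33 wedge).
Revenue = t · Q = 33 · 16 = £528.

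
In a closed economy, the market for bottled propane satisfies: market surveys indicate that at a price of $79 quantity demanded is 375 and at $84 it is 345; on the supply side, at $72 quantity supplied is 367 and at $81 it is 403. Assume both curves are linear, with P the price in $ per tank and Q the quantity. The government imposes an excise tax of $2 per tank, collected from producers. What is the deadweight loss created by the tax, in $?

Deadweight loss = $4.8.

Demand slope: (345 − 375)/(84 − 79) = -6, so Qd = 849 − 6P.
Supply slope: (403 − 367)/(81 − 72) = 4, so Qs = 4P + 79.
Before the tax: set 849 − 6P = 4P + 79 → P* = $77, Q* = 387.
With the tax collected from producers, supply shifts: Qs = 4(P − 2) + 79.
Solving gives Q = 382.2 with consumers paying $77.8 and producers receiving $75.8 (the $2 wedge).
Quantity falls by |ΔQ| = |387 − 382.2| = 4.8.
DWL = ½ · t · |ΔQ| = ½ · 2 · 4.8 = $4.8.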